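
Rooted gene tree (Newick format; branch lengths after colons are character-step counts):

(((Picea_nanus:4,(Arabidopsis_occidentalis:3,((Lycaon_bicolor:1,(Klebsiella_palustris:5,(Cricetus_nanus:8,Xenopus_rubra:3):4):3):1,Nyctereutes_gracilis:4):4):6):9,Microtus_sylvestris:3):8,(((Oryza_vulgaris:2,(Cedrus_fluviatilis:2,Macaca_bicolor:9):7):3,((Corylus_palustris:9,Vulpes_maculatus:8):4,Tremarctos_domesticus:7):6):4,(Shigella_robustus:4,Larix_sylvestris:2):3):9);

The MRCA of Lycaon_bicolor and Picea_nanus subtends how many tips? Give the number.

The MRCA of Lycaon_bicolor and Picea_nanus is the node subtending (Picea_nanus,(Arabidopsis_occidentalis,((Lycaon_bicolor,(Klebsiella_palustris,(Cricetus_nanus,Xenopus_rubra))),Nyctereutes_gracilis))).
That clade contains 7 terminal taxa: Arabidopsis_occidentalis, Cricetus_nanus, Klebsiella_palustris, Lycaon_bicolor, Nyctereutes_gracilis, Picea_nanus, Xenopus_rubra.

7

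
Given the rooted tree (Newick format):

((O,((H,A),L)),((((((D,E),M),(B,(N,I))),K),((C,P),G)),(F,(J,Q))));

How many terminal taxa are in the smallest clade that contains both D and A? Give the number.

17

The MRCA of D and A is the root, so the clade is the entire tree.
That clade contains 17 terminal taxa: A, B, C, D, E, F, G, H, I, J, K, L, M, N, O, P, Q.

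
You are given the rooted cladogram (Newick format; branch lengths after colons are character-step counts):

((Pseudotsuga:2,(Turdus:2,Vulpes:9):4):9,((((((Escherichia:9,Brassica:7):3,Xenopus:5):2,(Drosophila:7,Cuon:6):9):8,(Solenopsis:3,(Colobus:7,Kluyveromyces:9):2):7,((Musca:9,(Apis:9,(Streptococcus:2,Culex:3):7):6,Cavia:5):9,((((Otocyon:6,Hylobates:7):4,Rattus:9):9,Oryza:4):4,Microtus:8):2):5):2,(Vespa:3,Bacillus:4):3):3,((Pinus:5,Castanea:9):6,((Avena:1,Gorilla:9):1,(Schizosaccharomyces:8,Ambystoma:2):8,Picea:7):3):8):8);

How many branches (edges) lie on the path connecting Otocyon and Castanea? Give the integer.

11

The MRCA of Otocyon and Castanea is the node subtending ((((((Escherichia,Brassica),Xenopus),(Drosophila,Cuon)),(Solenopsis,(Colobus,Kluyveromyces)),((Musca,(Apis,(Streptococcus,Culex)),Cavia),((((Otocyon,Hylobates),Rattus),Oryza),Microtus))),(Vespa,Bacillus)),((Pinus,Castanea),((Avena,Gorilla),(Schizosaccharomyces,Ambystoma),Picea))).
From Otocyon up to that node: 8 branches. From Castanea up to the same node: 3 branches. Total: 8 + 3 = 11.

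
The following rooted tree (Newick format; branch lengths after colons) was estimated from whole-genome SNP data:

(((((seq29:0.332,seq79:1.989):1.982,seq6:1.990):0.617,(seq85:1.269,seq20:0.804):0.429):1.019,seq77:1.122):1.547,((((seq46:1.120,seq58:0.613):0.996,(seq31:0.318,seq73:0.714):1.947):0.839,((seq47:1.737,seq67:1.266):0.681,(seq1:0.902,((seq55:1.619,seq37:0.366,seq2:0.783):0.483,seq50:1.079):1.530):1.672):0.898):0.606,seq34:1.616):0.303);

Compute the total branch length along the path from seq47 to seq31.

6.420

The path runs seq47 → … → MRCA → … → seq31; the MRCA is the node subtending (((seq46,seq58),(seq31,seq73)),((seq47,seq67),(seq1,((seq55,seq37,seq2),seq50)))).
Branch lengths along that path: 1.737 + 0.681 + 0.898 + 0.839 + 1.947 + 0.318 = 6.420.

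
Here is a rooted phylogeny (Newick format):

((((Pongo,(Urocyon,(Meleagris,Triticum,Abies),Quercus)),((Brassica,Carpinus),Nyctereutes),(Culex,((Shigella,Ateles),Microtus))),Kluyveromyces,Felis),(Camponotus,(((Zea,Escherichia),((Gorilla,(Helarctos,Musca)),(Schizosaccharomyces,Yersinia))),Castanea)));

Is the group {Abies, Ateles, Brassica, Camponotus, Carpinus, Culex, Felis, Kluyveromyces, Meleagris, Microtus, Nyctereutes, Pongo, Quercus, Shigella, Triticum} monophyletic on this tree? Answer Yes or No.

No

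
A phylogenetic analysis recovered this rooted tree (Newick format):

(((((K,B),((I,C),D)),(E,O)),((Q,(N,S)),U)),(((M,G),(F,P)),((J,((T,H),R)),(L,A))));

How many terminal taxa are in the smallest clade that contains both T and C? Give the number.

21

The MRCA of T and C is the root, so the clade is the entire tree.
That clade contains 21 terminal taxa: A, B, C, D, E, F, G, H, I, J, K, L, M, N, O, P, Q, R, S, T, U.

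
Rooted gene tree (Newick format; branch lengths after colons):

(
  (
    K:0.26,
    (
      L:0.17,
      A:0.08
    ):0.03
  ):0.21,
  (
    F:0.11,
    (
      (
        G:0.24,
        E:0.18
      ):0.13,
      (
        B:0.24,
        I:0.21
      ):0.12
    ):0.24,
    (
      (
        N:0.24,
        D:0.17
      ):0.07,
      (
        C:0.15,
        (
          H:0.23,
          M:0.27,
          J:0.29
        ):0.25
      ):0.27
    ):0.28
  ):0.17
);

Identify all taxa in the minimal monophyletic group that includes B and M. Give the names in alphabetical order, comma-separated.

B, C, D, E, F, G, H, I, J, M, N

Tracing B: it sits inside (B,I).
Tracing M: it sits inside (H,M,J).
The smallest clade enclosing both is (F,((G,E),(B,I)),((N,D),(C,(H,M,J)))); the answer is its 11 terminal taxa in alphabetical order.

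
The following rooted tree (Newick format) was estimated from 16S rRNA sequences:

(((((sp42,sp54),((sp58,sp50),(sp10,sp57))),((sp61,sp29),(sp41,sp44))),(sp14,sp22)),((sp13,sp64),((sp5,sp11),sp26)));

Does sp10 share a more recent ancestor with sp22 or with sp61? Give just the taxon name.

sp61

The MRCA of sp10 and sp61 subtends (((sp42,sp54),((sp58,sp50),(sp10,sp57))),((sp61,sp29),(sp41,sp44))) (10 taxa).
The MRCA of sp10 and sp22 subtends ((((sp42,sp54),((sp58,sp50),(sp10,sp57))),((sp61,sp29),(sp41,sp44))),(sp14,sp22)) (12 taxa).
The first is nested inside the second, so sp10 shares a more recent common ancestor with sp61.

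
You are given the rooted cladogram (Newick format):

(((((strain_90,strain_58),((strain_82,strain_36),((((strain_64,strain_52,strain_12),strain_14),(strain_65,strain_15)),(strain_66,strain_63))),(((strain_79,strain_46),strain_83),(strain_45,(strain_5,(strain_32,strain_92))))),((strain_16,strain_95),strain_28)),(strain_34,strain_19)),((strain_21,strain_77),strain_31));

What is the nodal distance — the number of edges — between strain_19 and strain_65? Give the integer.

The MRCA of strain_19 and strain_65 is the node subtending ((((strain_90,strain_58),((strain_82,strain_36),((((strain_64,strain_52,strain_12),strain_14),(strain_65,strain_15)),(strain_66,strain_63))),(((strain_79,strain_46),strain_83),(strain_45,(strain_5,(strain_32,strain_92))))),((strain_16,strain_95),strain_28)),(strain_34,strain_19)).
From strain_19 up to that node: 2 branches. From strain_65 up to the same node: 7 branches. Total: 2 + 7 = 9.

9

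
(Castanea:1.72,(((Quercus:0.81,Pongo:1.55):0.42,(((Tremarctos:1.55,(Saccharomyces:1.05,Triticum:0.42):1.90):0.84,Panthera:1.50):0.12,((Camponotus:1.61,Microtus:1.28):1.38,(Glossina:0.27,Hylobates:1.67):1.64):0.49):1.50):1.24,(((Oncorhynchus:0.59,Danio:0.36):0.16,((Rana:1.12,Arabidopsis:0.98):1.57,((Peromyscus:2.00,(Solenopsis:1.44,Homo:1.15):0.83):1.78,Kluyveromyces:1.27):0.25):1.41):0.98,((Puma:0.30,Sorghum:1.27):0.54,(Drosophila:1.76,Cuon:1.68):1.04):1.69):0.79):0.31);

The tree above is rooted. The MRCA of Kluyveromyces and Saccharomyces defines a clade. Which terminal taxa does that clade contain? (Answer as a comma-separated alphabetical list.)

Arabidopsis, Camponotus, Cuon, Danio, Drosophila, Glossina, Homo, Hylobates, Kluyveromyces, Microtus, Oncorhynchus, Panthera, Peromyscus, Pongo, Puma, Quercus, Rana, Saccharomyces, Solenopsis, Sorghum, Tremarctos, Triticum

Tracing Kluyveromyces: it sits inside ((Peromyscus,(Solenopsis,Homo)),Kluyveromyces).
Tracing Saccharomyces: it sits inside (Saccharomyces,Triticum).
The smallest clade enclosing both is (((Quercus,Pongo),(((Tremarctos,(Saccharomyces,Triticum)),Panthera),((Camponotus,Microtus),(Glossina,Hylobates)))),(((Oncorhynchus,Danio),((Rana,Arabidopsis),((Peromyscus,(Solenopsis,Homo)),Kluyveromyces))),((Puma,Sorghum),(Drosophila,Cuon)))); the answer is its 22 terminal taxa in alphabetical order.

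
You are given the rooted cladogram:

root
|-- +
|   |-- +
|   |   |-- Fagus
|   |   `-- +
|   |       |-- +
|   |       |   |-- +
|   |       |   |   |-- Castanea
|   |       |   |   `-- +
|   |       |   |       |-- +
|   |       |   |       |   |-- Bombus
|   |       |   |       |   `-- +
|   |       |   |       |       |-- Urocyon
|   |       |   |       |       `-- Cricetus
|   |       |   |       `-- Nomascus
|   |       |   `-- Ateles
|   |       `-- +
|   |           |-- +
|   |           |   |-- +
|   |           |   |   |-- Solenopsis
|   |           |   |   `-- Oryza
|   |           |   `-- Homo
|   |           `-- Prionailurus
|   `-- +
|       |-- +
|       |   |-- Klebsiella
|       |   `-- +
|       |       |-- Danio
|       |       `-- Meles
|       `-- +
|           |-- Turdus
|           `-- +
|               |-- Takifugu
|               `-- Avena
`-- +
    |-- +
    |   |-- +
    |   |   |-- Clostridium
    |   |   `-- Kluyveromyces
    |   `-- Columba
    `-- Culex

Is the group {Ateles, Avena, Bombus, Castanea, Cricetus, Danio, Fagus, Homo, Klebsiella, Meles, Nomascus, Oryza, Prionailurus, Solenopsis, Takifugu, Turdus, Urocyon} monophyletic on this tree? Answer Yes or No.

The most recent common ancestor of these taxa subtends ((Fagus,(((Castanea,((Bombus,(Urocyon,Cricetus)),Nomascus)),Ateles),(((Solenopsis,Oryza),Homo),Prionailurus))),((Klebsiella,(Danio,Meles)),(Turdus,(Takifugu,Avena)))).
That clade has exactly 17 tips — every listed taxon and nothing else — so the group is monophyletic.

Yes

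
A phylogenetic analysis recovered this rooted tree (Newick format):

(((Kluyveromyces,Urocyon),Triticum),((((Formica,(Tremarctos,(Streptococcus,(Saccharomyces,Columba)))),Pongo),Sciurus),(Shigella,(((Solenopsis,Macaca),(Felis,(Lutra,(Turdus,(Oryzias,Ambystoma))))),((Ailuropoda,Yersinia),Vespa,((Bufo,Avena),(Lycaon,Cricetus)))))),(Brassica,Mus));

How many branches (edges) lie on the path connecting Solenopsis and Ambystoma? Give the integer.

The MRCA of Solenopsis and Ambystoma is the node subtending ((Solenopsis,Macaca),(Felis,(Lutra,(Turdus,(Oryzias,Ambystoma))))).
From Solenopsis up to that node: 2 branches. From Ambystoma up to the same node: 5 branches. Total: 2 + 5 = 7.

7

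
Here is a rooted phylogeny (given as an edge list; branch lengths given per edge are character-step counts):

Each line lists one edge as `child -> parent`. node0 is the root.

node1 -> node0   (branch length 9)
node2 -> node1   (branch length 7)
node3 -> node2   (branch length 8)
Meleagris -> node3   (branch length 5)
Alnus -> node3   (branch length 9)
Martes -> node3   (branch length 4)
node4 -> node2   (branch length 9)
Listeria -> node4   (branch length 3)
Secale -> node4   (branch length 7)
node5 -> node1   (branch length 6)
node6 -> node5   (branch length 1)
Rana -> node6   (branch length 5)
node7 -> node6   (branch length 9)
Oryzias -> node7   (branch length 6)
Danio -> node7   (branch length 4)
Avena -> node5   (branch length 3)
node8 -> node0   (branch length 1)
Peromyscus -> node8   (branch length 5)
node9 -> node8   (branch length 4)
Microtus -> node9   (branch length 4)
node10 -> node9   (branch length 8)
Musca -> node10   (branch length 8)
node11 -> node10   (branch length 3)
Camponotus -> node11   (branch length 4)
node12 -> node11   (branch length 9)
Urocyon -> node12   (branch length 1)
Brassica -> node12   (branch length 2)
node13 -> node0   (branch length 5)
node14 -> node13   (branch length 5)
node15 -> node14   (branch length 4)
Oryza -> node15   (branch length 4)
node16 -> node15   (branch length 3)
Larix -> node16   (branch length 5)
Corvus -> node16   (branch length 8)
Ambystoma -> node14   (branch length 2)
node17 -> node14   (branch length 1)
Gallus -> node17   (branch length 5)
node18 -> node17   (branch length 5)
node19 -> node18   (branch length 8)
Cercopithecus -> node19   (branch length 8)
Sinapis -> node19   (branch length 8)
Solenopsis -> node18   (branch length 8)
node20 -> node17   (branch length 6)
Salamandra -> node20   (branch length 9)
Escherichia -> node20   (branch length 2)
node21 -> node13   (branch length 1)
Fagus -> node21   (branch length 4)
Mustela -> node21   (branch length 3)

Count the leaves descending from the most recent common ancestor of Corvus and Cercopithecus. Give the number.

The MRCA of Corvus and Cercopithecus is the node subtending ((Oryza,(Larix,Corvus)),Ambystoma,(Gallus,((Cercopithecus,Sinapis),Solenopsis),(Salamandra,Escherichia))).
That clade contains 10 terminal taxa: Ambystoma, Cercopithecus, Corvus, Escherichia, Gallus, Larix, Oryza, Salamandra, Sinapis, Solenopsis.

10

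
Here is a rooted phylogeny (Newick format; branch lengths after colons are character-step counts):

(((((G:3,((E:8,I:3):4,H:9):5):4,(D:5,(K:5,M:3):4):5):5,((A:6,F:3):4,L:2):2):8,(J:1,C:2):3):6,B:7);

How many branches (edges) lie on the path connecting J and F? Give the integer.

The MRCA of J and F is the node subtending ((((G,((E,I),H)),(D,(K,M))),((A,F),L)),(J,C)).
From J up to that node: 2 branches. From F up to the same node: 4 branches. Total: 2 + 4 = 6.

6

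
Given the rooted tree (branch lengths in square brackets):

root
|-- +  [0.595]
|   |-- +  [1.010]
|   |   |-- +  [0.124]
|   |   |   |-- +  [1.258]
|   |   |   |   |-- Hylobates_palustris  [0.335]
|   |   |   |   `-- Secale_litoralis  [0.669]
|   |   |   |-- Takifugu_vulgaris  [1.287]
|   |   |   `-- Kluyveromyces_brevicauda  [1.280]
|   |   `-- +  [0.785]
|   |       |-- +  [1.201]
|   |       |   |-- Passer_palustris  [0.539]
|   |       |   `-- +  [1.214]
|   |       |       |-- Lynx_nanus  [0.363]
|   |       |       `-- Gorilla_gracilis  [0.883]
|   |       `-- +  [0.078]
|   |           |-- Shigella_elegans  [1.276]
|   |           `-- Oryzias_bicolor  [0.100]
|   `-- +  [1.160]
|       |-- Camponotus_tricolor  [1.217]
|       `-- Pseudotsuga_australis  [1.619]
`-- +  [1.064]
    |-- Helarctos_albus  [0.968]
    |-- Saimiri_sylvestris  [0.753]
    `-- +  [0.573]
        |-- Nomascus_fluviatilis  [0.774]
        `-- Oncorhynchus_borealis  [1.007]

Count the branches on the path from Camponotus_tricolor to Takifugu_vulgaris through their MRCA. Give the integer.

5

The MRCA of Camponotus_tricolor and Takifugu_vulgaris is the node subtending ((((Hylobates_palustris,Secale_litoralis),Takifugu_vulgaris,Kluyveromyces_brevicauda),((Passer_palustris,(Lynx_nanus,Gorilla_gracilis)),(Shigella_elegans,Oryzias_bicolor))),(Camponotus_tricolor,Pseudotsuga_australis)).
From Camponotus_tricolor up to that node: 2 branches. From Takifugu_vulgaris up to the same node: 3 branches. Total: 2 + 3 = 5.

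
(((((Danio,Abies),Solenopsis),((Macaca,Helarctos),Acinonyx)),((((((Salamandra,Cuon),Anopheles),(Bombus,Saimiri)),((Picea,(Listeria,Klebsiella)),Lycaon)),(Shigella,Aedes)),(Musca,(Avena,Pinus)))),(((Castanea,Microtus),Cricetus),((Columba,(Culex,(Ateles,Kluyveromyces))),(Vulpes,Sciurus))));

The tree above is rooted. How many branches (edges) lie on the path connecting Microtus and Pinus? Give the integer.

The MRCA of Microtus and Pinus is the root of the tree.
From Microtus up to that node: 4 branches. From Pinus up to the same node: 5 branches. Total: 4 + 5 = 9.

9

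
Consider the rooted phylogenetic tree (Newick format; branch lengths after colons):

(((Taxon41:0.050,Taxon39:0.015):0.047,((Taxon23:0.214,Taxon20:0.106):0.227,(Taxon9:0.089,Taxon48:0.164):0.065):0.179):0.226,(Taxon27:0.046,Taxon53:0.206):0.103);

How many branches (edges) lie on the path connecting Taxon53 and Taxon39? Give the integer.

5

The MRCA of Taxon53 and Taxon39 is the root of the tree.
From Taxon53 up to that node: 2 branches. From Taxon39 up to the same node: 3 branches. Total: 2 + 3 = 5.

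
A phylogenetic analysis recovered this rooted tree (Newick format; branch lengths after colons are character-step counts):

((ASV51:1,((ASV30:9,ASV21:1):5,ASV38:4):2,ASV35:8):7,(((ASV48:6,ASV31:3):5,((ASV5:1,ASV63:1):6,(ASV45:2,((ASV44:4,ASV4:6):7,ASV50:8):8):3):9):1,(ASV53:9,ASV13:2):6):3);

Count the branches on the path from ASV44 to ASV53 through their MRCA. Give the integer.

8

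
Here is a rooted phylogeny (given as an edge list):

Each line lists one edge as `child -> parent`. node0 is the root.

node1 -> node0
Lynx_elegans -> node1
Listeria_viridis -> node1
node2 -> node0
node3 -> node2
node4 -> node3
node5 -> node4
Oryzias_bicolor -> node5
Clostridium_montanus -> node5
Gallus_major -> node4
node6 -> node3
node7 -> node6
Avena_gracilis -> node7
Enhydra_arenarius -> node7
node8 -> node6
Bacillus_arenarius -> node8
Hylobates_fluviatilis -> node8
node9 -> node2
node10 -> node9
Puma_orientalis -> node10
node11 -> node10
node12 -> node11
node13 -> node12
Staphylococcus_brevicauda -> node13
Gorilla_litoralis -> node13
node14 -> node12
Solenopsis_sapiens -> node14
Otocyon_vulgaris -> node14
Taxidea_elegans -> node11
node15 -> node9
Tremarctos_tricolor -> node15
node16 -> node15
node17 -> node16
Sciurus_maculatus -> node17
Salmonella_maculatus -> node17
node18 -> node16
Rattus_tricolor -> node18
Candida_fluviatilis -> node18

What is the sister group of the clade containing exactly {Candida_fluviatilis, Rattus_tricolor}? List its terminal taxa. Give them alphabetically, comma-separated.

Salmonella_maculatus, Sciurus_maculatus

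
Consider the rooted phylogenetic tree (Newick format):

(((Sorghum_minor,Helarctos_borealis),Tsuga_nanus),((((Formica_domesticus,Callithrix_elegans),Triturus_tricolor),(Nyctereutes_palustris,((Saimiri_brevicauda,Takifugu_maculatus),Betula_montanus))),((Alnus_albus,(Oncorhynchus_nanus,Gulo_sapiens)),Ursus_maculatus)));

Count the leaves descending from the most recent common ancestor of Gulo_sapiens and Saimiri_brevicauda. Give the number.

11

The MRCA of Gulo_sapiens and Saimiri_brevicauda is the node subtending ((((Formica_domesticus,Callithrix_elegans),Triturus_tricolor),(Nyctereutes_palustris,((Saimiri_brevicauda,Takifugu_maculatus),Betula_montanus))),((Alnus_albus,(Oncorhynchus_nanus,Gulo_sapiens)),Ursus_maculatus)).
That clade contains 11 terminal taxa: Alnus_albus, Betula_montanus, Callithrix_elegans, Formica_domesticus, Gulo_sapiens, Nyctereutes_palustris, Oncorhynchus_nanus, Saimiri_brevicauda, Takifugu_maculatus, Triturus_tricolor, Ursus_maculatus.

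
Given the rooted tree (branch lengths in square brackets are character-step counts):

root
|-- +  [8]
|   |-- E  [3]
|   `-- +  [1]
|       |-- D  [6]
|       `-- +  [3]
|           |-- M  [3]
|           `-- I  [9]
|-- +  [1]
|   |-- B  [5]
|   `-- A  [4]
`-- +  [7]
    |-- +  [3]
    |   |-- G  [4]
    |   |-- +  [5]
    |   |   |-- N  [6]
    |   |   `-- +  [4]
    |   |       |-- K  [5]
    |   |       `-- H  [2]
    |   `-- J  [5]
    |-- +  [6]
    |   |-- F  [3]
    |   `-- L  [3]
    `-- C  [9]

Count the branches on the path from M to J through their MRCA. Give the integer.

7

The MRCA of M and J is the root of the tree.
From M up to that node: 4 branches. From J up to the same node: 3 branches. Total: 4 + 3 = 7.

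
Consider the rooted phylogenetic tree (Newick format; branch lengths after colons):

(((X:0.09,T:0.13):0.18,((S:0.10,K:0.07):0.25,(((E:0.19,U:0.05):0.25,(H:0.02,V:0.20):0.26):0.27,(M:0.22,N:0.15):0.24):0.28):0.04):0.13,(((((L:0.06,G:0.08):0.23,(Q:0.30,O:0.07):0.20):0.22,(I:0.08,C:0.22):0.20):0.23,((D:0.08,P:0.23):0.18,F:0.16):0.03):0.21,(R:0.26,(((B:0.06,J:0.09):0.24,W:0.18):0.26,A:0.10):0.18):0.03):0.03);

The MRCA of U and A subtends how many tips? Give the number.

24

The MRCA of U and A is the root, so the clade is the entire tree.
That clade contains 24 terminal taxa: A, B, C, D, E, F, G, H, I, J, K, L, M, N, O, P, Q, R, S, T, U, V, W, X.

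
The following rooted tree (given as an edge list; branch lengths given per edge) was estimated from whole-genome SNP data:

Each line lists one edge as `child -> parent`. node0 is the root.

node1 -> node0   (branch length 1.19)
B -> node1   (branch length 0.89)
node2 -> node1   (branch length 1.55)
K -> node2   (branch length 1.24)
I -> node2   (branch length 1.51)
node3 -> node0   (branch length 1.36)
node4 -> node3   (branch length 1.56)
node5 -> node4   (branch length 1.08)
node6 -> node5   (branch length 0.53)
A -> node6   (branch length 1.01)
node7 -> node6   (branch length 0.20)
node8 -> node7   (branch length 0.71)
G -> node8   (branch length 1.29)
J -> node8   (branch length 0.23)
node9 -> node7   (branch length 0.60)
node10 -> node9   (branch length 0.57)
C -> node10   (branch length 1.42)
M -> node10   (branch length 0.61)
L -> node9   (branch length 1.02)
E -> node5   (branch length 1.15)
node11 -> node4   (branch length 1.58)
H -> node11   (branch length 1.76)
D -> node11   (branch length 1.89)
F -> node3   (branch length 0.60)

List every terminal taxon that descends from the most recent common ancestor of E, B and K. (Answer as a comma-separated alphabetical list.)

A, B, C, D, E, F, G, H, I, J, K, L, M

Tracing E: it sits inside ((A,((G,J),((C,M),L))),E).
Tracing B: it sits inside (B,(K,I)).
Tracing K: it sits inside (K,I).
The smallest clade enclosing all 3 is the whole tree (their MRCA is the root), so the answer is all 13 tips in alphabetical order.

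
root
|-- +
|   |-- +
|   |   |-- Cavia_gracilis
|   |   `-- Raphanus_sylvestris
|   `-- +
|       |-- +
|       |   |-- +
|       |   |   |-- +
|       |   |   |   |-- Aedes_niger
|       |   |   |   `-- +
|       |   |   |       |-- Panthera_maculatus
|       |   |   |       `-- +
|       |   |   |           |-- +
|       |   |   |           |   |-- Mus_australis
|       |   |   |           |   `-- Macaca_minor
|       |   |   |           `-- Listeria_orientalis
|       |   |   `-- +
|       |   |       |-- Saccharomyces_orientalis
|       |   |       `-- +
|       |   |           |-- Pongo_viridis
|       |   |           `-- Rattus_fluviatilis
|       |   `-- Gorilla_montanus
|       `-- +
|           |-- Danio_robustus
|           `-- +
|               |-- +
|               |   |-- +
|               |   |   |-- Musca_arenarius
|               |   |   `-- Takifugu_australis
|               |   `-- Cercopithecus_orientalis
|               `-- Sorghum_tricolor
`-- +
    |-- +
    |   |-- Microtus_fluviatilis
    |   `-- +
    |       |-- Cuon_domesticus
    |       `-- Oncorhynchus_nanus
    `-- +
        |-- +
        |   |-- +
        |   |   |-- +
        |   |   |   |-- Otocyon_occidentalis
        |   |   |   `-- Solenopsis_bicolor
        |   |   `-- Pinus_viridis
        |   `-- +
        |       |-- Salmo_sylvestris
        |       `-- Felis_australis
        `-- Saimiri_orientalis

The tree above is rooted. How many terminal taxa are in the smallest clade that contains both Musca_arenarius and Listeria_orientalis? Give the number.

The MRCA of Musca_arenarius and Listeria_orientalis is the node subtending ((((Aedes_niger,(Panthera_maculatus,((Mus_australis,Macaca_minor),Listeria_orientalis))),(Saccharomyces_orientalis,(Pongo_viridis,Rattus_fluviatilis))),Gorilla_montanus),(Danio_robustus,(((Musca_arenarius,Takifugu_australis),Cercopithecus_orientalis),Sorghum_tricolor))).
That clade contains 14 terminal taxa: Aedes_niger, Cercopithecus_orientalis, Danio_robustus, Gorilla_montanus, Listeria_orientalis, Macaca_minor, Mus_australis, Musca_arenarius, Panthera_maculatus, Pongo_viridis, Rattus_fluviatilis, Saccharomyces_orientalis, Sorghum_tricolor, Takifugu_australis.

14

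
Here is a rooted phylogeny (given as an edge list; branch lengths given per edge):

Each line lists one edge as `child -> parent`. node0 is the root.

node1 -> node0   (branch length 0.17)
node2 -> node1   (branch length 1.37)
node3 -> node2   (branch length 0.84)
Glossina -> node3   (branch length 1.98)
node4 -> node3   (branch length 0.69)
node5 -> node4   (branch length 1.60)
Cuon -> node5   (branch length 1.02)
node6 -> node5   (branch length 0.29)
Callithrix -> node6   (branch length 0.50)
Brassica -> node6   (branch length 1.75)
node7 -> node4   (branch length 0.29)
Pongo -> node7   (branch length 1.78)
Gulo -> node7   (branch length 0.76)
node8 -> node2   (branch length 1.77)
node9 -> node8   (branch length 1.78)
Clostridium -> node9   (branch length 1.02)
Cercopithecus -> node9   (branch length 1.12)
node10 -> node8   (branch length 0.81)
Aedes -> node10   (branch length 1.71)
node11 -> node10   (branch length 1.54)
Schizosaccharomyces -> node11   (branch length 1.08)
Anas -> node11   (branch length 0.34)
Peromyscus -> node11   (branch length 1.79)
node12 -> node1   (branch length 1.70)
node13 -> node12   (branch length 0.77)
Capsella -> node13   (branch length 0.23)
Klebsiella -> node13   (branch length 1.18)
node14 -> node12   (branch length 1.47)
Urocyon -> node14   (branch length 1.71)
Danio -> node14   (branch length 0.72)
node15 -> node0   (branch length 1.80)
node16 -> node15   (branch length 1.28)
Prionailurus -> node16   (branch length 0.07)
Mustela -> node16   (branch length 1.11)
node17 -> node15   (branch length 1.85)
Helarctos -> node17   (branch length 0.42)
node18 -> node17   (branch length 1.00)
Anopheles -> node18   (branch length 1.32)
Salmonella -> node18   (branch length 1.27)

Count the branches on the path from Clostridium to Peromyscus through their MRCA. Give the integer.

The MRCA of Clostridium and Peromyscus is the node subtending ((Clostridium,Cercopithecus),(Aedes,(Schizosaccharomyces,Anas,Peromyscus))).
From Clostridium up to that node: 2 branches. From Peromyscus up to the same node: 3 branches. Total: 2 + 3 = 5.

5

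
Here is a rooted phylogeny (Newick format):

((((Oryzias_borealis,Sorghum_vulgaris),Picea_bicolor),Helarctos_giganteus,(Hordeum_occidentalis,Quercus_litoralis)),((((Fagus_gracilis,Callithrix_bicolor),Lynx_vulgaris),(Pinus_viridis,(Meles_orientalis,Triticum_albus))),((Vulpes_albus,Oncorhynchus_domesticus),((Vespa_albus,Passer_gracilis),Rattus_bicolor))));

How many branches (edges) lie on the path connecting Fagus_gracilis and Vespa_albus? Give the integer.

8

The MRCA of Fagus_gracilis and Vespa_albus is the node subtending ((((Fagus_gracilis,Callithrix_bicolor),Lynx_vulgaris),(Pinus_viridis,(Meles_orientalis,Triticum_albus))),((Vulpes_albus,Oncorhynchus_domesticus),((Vespa_albus,Passer_gracilis),Rattus_bicolor))).
From Fagus_gracilis up to that node: 4 branches. From Vespa_albus up to the same node: 4 branches. Total: 4 + 4 = 8.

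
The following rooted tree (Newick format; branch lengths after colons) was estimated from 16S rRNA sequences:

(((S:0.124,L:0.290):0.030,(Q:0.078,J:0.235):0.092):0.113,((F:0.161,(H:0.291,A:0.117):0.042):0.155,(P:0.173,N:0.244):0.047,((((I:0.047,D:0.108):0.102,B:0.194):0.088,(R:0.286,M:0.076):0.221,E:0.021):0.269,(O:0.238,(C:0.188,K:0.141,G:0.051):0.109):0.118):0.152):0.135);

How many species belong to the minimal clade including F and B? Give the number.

The MRCA of F and B is the node subtending ((F,(H,A)),(P,N),((((I,D),B),(R,M),E),(O,(C,K,G)))).
That clade contains 15 terminal taxa: A, B, C, D, E, F, G, H, I, K, M, N, O, P, R.

15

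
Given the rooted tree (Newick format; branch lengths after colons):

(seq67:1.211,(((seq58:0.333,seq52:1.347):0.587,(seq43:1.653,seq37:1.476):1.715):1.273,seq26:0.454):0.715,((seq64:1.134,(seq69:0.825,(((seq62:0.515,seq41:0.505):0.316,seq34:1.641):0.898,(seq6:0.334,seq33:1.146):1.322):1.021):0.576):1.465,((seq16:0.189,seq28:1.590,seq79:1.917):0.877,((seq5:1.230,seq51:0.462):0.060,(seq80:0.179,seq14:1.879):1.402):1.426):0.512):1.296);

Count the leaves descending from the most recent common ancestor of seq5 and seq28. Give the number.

The MRCA of seq5 and seq28 is the node subtending ((seq16,seq28,seq79),((seq5,seq51),(seq80,seq14))).
That clade contains 7 terminal taxa: seq14, seq16, seq28, seq5, seq51, seq79, seq80.

7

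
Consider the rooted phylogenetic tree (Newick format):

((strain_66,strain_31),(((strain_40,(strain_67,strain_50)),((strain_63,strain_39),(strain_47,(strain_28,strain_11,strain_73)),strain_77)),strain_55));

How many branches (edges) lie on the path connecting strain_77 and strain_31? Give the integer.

The MRCA of strain_77 and strain_31 is the root of the tree.
From strain_77 up to that node: 4 branches. From strain_31 up to the same node: 2 branches. Total: 4 + 2 = 6.

6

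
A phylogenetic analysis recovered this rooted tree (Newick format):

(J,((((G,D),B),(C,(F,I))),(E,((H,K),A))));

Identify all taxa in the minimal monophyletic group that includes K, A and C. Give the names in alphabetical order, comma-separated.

A, B, C, D, E, F, G, H, I, K

Tracing K: it sits inside (H,K).
Tracing A: it sits inside ((H,K),A).
Tracing C: it sits inside (C,(F,I)).
The smallest clade enclosing all 3 is ((((G,D),B),(C,(F,I))),(E,((H,K),A))); the answer is its 10 terminal taxa in alphabetical order.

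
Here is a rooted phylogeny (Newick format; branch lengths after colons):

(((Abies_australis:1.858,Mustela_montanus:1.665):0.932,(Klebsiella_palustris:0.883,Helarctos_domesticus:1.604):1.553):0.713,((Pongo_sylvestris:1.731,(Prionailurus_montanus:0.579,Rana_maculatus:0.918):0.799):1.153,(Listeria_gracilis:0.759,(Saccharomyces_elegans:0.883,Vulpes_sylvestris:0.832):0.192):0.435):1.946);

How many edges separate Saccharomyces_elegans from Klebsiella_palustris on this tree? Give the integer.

The MRCA of Saccharomyces_elegans and Klebsiella_palustris is the root of the tree.
From Saccharomyces_elegans up to that node: 4 branches. From Klebsiella_palustris up to the same node: 3 branches. Total: 4 + 3 = 7.

7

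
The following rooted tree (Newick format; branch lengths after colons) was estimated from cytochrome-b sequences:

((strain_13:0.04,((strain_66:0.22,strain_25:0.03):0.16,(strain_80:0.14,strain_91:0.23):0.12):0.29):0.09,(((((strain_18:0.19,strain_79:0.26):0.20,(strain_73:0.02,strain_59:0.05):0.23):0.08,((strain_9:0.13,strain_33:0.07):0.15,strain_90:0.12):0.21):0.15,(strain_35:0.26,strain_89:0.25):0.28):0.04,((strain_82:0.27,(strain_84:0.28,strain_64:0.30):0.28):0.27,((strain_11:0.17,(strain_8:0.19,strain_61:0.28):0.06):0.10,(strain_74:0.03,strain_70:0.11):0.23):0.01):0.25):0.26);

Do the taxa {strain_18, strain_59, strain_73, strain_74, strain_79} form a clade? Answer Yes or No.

No

The MRCA of the listed taxa subtends (((((strain_18,strain_79),(strain_73,strain_59)),((strain_9,strain_33),strain_90)),(strain_35,strain_89)),((strain_82,(strain_84,strain_64)),((strain_11,(strain_8,strain_61)),(strain_74,strain_70)))).
That clade also contains strain_11, strain_33, strain_35, strain_61, strain_64, strain_70, strain_8, strain_82, strain_84, strain_89, strain_9, strain_90, which are not in the proposed group, so the group is not monophyletic.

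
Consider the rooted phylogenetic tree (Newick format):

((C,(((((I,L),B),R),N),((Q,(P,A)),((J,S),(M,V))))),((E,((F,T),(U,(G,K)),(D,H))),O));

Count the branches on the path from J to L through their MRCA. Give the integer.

The MRCA of J and L is the node subtending (((((I,L),B),R),N),((Q,(P,A)),((J,S),(M,V)))).
From J up to that node: 4 branches. From L up to the same node: 5 branches. Total: 4 + 5 = 9.

9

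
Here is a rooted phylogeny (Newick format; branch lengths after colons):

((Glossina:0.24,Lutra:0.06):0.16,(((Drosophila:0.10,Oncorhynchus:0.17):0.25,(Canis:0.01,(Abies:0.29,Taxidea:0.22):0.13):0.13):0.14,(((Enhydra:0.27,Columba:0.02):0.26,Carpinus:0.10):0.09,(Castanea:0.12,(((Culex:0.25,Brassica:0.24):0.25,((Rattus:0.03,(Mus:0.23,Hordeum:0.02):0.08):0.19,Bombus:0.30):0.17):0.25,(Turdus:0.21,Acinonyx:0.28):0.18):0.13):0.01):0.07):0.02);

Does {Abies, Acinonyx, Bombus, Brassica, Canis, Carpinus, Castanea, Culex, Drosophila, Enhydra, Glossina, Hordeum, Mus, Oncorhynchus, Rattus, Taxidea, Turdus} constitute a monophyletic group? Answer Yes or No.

The MRCA of the listed taxa is the root, so the smallest clade containing them is the whole tree.
That clade also contains Columba, Lutra, which are not in the proposed group, so the group is not monophyletic.

No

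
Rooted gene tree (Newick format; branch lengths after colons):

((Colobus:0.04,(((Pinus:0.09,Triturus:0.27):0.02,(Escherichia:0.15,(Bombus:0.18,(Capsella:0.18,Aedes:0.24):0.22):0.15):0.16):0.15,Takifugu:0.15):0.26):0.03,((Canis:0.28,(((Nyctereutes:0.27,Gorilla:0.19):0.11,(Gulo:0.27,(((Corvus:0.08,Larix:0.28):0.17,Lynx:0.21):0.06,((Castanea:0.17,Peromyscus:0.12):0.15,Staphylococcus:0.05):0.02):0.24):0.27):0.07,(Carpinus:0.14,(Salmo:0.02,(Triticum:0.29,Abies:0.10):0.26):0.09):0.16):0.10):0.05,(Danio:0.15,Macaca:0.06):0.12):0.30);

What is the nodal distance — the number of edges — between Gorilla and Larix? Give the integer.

7

The MRCA of Gorilla and Larix is the node subtending ((Nyctereutes,Gorilla),(Gulo,(((Corvus,Larix),Lynx),((Castanea,Peromyscus),Staphylococcus)))).
From Gorilla up to that node: 2 branches. From Larix up to the same node: 5 branches. Total: 2 + 5 = 7.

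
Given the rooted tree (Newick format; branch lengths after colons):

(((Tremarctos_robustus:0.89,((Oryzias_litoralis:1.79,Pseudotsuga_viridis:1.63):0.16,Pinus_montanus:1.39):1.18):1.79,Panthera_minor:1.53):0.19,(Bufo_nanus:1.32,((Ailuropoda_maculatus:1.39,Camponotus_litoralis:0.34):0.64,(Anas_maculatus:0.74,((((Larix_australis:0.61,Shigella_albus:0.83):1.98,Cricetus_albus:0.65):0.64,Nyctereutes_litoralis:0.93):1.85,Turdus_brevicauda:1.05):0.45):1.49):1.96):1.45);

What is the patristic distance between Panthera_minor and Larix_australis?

12.15

The path runs Panthera_minor → … → MRCA → … → Larix_australis; the MRCA is the root of the tree.
Branch lengths along that path: 1.53 + 0.19 + 1.45 + 1.96 + 1.49 + 0.45 + 1.85 + 0.64 + 1.98 + 0.61 = 12.15.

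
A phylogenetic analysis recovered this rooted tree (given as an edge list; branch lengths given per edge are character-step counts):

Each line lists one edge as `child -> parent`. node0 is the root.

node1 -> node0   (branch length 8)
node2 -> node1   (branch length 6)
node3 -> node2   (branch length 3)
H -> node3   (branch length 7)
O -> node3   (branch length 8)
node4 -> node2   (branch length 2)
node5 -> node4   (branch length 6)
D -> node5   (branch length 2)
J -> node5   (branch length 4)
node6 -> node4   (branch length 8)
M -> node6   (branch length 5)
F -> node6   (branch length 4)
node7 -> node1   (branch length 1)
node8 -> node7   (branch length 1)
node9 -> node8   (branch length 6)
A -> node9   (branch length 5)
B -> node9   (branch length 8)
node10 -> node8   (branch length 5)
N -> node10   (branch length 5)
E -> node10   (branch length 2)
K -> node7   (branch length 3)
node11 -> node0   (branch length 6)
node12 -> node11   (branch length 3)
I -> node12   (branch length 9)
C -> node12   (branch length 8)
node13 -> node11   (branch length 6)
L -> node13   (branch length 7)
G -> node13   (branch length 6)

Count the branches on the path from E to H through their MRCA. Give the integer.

7

The MRCA of E and H is the node subtending (((H,O),((D,J),(M,F))),(((A,B),(N,E)),K)).
From E up to that node: 4 branches. From H up to the same node: 3 branches. Total: 4 + 3 = 7.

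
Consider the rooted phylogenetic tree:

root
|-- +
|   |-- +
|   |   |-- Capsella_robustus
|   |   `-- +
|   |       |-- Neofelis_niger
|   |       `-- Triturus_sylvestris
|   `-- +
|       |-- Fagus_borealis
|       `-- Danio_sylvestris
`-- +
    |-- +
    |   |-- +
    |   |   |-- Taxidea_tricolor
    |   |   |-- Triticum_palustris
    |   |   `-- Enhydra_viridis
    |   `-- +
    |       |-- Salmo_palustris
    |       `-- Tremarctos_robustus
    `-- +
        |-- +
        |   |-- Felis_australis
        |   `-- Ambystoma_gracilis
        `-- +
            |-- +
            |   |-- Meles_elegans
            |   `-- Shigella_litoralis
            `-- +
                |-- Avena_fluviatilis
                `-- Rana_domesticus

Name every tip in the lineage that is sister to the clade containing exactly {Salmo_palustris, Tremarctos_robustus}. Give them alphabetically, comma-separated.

The clade containing exactly {Salmo_palustris, Tremarctos_robustus} attaches to the tree at the node subtending ((Taxidea_tricolor,Triticum_palustris,Enhydra_viridis),(Salmo_palustris,Tremarctos_robustus)).
The other lineage descending from that same node — the sister group — is (Taxidea_tricolor,Triticum_palustris,Enhydra_viridis); its 3 tips in alphabetical order are the answer.

Enhydra_viridis, Taxidea_tricolor, Triticum_palustris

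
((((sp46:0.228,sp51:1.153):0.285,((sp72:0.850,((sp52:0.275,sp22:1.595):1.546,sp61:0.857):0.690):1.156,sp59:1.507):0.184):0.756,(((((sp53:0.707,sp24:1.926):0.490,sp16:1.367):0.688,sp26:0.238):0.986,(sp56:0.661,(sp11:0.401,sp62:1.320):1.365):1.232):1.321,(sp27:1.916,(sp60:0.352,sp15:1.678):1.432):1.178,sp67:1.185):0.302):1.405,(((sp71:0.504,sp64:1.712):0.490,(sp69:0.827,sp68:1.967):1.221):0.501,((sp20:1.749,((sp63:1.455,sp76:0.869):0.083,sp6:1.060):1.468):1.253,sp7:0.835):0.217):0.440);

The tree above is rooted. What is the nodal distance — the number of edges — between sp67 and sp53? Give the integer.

The MRCA of sp67 and sp53 is the node subtending (((((sp53,sp24),sp16),sp26),(sp56,(sp11,sp62))),(sp27,(sp60,sp15)),sp67).
From sp67 up to that node: 1 branch. From sp53 up to the same node: 5 branches. Total: 1 + 5 = 6.

6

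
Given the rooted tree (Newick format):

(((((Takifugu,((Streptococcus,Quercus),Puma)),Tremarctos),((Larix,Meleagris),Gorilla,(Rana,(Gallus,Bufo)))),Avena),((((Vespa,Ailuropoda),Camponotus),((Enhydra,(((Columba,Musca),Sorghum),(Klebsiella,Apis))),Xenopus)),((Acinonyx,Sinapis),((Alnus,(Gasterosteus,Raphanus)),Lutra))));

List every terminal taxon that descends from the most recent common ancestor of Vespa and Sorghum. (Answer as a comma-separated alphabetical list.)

Tracing Vespa: it sits inside (Vespa,Ailuropoda).
Tracing Sorghum: it sits inside ((Columba,Musca),Sorghum).
The smallest clade enclosing both is (((Vespa,Ailuropoda),Camponotus),((Enhydra,(((Columba,Musca),Sorghum),(Klebsiella,Apis))),Xenopus)); the answer is its 10 terminal taxa in alphabetical order.

Ailuropoda, Apis, Camponotus, Columba, Enhydra, Klebsiella, Musca, Sorghum, Vespa, Xenopus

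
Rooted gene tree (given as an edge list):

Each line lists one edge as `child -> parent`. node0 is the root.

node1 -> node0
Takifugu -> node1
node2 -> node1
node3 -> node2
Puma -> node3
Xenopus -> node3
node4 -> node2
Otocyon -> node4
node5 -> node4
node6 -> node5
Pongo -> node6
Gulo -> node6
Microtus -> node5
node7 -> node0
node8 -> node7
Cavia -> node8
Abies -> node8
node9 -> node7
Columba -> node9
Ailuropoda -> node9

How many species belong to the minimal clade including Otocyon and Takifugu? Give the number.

7

The MRCA of Otocyon and Takifugu is the node subtending (Takifugu,((Puma,Xenopus),(Otocyon,((Pongo,Gulo),Microtus)))).
That clade contains 7 terminal taxa: Gulo, Microtus, Otocyon, Pongo, Puma, Takifugu, Xenopus.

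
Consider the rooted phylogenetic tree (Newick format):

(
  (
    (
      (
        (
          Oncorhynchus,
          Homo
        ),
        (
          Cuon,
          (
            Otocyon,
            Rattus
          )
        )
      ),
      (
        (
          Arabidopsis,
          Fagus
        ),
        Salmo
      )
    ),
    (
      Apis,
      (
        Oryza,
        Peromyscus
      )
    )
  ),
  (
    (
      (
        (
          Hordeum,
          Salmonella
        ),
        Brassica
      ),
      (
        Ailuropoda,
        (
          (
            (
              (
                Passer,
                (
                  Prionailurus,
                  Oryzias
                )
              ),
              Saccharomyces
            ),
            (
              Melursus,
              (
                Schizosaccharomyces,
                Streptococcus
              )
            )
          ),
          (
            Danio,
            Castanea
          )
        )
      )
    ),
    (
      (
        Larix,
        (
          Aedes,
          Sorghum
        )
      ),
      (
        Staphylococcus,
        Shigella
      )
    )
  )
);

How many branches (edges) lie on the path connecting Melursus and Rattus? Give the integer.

13

The MRCA of Melursus and Rattus is the root of the tree.
From Melursus up to that node: 7 branches. From Rattus up to the same node: 6 branches. Total: 7 + 6 = 13.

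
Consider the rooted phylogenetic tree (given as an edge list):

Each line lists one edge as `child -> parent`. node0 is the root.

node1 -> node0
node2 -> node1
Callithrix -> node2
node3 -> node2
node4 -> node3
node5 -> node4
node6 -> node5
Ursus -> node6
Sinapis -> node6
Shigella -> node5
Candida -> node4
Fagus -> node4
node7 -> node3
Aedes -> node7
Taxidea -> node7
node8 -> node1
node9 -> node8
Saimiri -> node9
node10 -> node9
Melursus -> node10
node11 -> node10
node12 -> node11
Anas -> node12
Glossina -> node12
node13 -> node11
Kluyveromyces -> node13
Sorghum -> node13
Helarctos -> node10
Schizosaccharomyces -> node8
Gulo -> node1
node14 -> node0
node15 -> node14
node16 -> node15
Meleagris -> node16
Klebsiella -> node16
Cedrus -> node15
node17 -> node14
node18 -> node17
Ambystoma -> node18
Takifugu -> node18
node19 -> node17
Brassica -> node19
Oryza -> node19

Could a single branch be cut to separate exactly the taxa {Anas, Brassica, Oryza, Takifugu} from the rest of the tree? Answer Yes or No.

No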